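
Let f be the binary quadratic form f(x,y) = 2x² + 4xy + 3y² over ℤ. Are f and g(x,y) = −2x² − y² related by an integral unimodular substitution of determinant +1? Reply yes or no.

D₁ = -8, D₂ = -8
f: translate: b→0 (≡4 mod 4), so (2,4,3)→(2,0,1)
f: flip: (2,0,1)→(1,0,2)
f: reduced (well bottom): (1,0,2) with a≤c, −a<b≤a
g is negative-definite; reduce −g:
−g: flip: (2,0,1)→(1,0,2)
−g: reduced (well bottom): (1,0,2) with a≤c, −a<b≤a
flip sign back: reduced form of g is (-1,0,-2)
reduced forms (1, 0, 2) vs (-1, 0, -2) ⇒ inequivalent

no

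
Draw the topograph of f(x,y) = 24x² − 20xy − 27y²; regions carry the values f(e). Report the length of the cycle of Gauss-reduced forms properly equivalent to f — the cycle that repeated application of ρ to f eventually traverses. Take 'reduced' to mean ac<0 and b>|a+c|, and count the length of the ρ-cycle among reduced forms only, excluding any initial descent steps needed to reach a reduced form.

D = 2992, ⌊√D⌋ = 54
descent: ρ → (-27,20,24)  [lands on river]
river: ρ → (24,28,-23)
river: ρ → (-23,18,29)
river: ρ → (29,40,-12)
river: ρ → (-12,32,41)
river: ρ → (41,50,-3)
river: ρ → (-3,52,24)
river: ρ → (24,44,-11)
river: ρ → (-11,44,24)
river: ρ → (24,52,-3)
river: ρ → (-3,50,41)
river: ρ → (41,32,-12)
river: ρ → (-12,40,29)
river: ρ → (29,18,-23)
river: ρ → (-23,28,24)
river: ρ → (24,20,-27)
river: ρ → (-27,34,17)
river: ρ → (17,34,-27)
ρ-cycle length = 18 (tail of 1 descent step not counted)

18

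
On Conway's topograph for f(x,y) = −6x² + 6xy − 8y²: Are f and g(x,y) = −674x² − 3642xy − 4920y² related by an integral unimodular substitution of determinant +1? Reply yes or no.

D₁ = -156, D₂ = -156
f is negative-definite; reduce −f:
−f: translate: b→6 (≡-6 mod 12), so (6,-6,8)→(6,6,8)
−f: reduced (well bottom): (6,6,8) with a≤c, −a<b≤a
flip sign back: reduced form of f is (-6,-6,-8)
g is negative-definite; reduce −g:
−g: translate: b→-402 (≡3642 mod 1348), so (674,3642,4920)→(674,-402,60)
−g: flip: (674,-402,60)→(60,402,674)
−g: translate: b→42 (≡402 mod 120), so (60,402,674)→(60,42,8)
−g: flip: (60,42,8)→(8,-42,60)
−g: translate: b→6 (≡-42 mod 16), so (8,-42,60)→(8,6,6)
−g: flip: (8,6,6)→(6,-6,8)
−g: translate: b→6 (≡-6 mod 12), so (6,-6,8)→(6,6,8)
−g: reduced (well bottom): (6,6,8) with a≤c, −a<b≤a
flip sign back: reduced form of g is (-6,-6,-8)
reduced forms (-6, -6, -8) vs (-6, -6, -8) ⇒ equivalent

yes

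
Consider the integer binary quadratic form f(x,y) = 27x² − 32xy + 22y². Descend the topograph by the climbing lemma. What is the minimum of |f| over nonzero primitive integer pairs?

translate: b→22 (≡-32 mod 54), so (27,-32,22)→(27,22,17)
flip: (27,22,17)→(17,-22,27)
translate: b→12 (≡-22 mod 34), so (17,-22,27)→(17,12,22)
reduced (well bottom): (17,12,22) with a≤c, −a<b≤a
well minimum = a = 17

17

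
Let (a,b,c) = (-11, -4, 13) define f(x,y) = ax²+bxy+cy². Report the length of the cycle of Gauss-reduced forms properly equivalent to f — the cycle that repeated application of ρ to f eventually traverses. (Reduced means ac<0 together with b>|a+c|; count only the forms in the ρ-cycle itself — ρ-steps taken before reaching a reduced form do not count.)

D = 588, ⌊√D⌋ = 24
descent: ρ → (13,4,-11)  [lands on river]
river: ρ → (-11,18,6)
river: ρ → (6,18,-11)
river: ρ → (-11,4,13)
river: ρ → (13,22,-2)
river: ρ → (-2,22,13)
ρ-cycle length = 6 (tail of 1 descent step not counted)

6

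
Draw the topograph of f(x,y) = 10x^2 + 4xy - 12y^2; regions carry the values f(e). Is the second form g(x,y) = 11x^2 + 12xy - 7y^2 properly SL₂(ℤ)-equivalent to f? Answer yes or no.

D₁ = 496, D₂ = 452
discriminants differ ⇒ not SL₂(ℤ)-equivalent

no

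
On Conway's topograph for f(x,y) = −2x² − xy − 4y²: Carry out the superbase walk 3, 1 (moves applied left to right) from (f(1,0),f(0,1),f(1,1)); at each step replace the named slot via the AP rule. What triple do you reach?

start (-2,-4,-7) = (f(1,0),f(0,1),f(1,1))
replace slot 3: 2·((-2)+(-4)) − (-7) = -5 → (-2,-4,-5)
replace slot 1: 2·((-4)+(-5)) − (-2) = -16 → (-16,-4,-5)

-16,-4,-5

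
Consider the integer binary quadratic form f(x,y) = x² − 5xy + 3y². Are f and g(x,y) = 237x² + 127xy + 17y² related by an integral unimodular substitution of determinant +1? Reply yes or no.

D₁ = 13, D₂ = 13
river cycle of f (length 2): (-1, 3, 1), (1, 3, -1)
river cycle of g (length 2): (1, 3, -1), (-1, 3, 1)
cycles coincide ⇒ equivalent

yes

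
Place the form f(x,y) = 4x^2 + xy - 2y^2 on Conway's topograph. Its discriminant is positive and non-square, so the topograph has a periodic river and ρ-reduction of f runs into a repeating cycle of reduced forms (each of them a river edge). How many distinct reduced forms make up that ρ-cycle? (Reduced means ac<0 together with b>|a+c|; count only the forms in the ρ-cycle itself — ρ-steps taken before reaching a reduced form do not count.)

D = 33, ⌊√D⌋ = 5
descent: ρ → (-2,3,3)  [lands on river]
river: ρ → (3,3,-2)
river: ρ → (-2,5,1)
river: ρ → (1,5,-2)
ρ-cycle length = 4 (tail of 1 descent step not counted)

4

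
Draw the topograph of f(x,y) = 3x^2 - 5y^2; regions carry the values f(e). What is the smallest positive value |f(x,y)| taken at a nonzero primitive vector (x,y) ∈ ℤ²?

descent: ρ → (-5,0,3)
descent: ρ → (3,6,-2)  [lands on river]
river: ρ → (-2,6,3)
closes: descent 2, river 2
min |a| on river = 2

2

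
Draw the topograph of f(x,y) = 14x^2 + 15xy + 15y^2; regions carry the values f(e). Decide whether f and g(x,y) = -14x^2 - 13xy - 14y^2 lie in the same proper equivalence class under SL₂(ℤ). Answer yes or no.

D₁ = -615, D₂ = -615
f: translate: b→-13 (≡15 mod 28), so (14,15,15)→(14,-13,14)
f: flip: (14,-13,14)→(14,13,14)
f: reduced (well bottom): (14,13,14) with a≤c, −a<b≤a
g is negative-definite; reduce −g:
−g: reduced (well bottom): (14,13,14) with a≤c, −a<b≤a
flip sign back: reduced form of g is (-14,-13,-14)
reduced forms (14, 13, 14) vs (-14, -13, -14) ⇒ inequivalent

no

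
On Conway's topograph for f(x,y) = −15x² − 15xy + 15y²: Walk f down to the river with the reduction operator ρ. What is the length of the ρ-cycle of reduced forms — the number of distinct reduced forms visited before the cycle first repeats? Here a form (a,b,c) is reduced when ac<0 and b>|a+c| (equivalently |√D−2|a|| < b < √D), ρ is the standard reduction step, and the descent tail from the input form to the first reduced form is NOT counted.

D = 1125, ⌊√D⌋ = 33
descent: ρ → (15,15,-15)  [lands on river]
river: ρ → (-15,15,15)
ρ-cycle length = 2 (tail of 1 descent step not counted)

2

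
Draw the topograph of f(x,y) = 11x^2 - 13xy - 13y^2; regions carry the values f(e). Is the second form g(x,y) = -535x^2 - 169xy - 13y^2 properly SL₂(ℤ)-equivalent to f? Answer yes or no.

D₁ = 741, D₂ = 741
river cycle of f (length 8): (-13, 13, 11), (11, 9, -15), (-15, 21, 5), (5, 19, -19), (-19, 19, 5), (5, 21, -15), (-15, 9, 11), (11, 13, -13)
river cycle of g (length 8): (-13, 13, 11), (11, 9, -15), (-15, 21, 5), (5, 19, -19), (-19, 19, 5), (5, 21, -15), (-15, 9, 11), (11, 13, -13)
cycles coincide ⇒ equivalent

yes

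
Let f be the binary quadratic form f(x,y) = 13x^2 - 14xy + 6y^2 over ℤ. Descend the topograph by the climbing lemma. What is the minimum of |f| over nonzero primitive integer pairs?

translate: b→12 (≡-14 mod 26), so (13,-14,6)→(13,12,5)
flip: (13,12,5)→(5,-12,13)
translate: b→-2 (≡-12 mod 10), so (5,-12,13)→(5,-2,6)
reduced (well bottom): (5,-2,6) with a≤c, −a<b≤a
well minimum = a = 5

5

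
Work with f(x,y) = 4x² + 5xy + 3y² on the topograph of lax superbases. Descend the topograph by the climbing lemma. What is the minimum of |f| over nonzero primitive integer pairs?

translate: b→-3 (≡5 mod 8), so (4,5,3)→(4,-3,2)
flip: (4,-3,2)→(2,3,4)
translate: b→-1 (≡3 mod 4), so (2,3,4)→(2,-1,3)
reduced (well bottom): (2,-1,3) with a≤c, −a<b≤a
well minimum = a = 2

2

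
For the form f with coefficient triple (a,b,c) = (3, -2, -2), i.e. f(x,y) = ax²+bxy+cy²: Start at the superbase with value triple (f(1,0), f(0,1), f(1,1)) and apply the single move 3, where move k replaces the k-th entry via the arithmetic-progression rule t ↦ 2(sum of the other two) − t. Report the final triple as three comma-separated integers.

start (3,-2,-1) = (f(1,0),f(0,1),f(1,1))
replace slot 3: 2·(3+(-2)) − (-1) = 3 → (3,-2,3)

3,-2,3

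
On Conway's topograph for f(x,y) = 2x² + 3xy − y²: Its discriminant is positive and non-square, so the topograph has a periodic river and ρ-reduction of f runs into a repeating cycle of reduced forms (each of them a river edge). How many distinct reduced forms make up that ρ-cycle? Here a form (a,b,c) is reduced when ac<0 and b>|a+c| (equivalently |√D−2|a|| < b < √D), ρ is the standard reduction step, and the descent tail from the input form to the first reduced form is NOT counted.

D = 17, ⌊√D⌋ = 4
river: ρ → (-1,3,2)
river: ρ → (2,1,-2)
river: ρ → (-2,3,1)
river: ρ → (1,3,-2)
river: ρ → (-2,1,2)
river: ρ → (2,3,-1)
ρ-cycle length = 6 (tail of 0 descent steps not counted)

6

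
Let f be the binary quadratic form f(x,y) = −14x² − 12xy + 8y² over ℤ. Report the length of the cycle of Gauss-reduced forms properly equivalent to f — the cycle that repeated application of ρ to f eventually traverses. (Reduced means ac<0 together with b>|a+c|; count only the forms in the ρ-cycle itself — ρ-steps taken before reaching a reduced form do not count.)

D = 592, ⌊√D⌋ = 24
descent: ρ → (8,12,-14)  [lands on river]
river: ρ → (-14,16,6)
river: ρ → (6,20,-8)
river: ρ → (-8,12,14)
river: ρ → (14,16,-6)
river: ρ → (-6,20,8)
ρ-cycle length = 6 (tail of 1 descent step not counted)

6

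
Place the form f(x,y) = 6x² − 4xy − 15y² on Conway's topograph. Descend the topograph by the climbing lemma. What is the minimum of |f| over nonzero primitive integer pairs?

descent: ρ → (-15,4,6)
descent: ρ → (6,8,-13)  [lands on river]
river: ρ → (-13,18,1)
river: ρ → (1,18,-13)
river: ρ → (-13,8,6)
river: ρ → (6,16,-5)
river: ρ → (-5,14,9)
river: ρ → (9,4,-10)
river: ρ → (-10,16,3)
river: ρ → (3,14,-15)
river: ρ → (-15,16,2)
river: ρ → (2,16,-15)
river: ρ → (-15,14,3)
river: ρ → (3,16,-10)
river: ρ → (-10,4,9)
river: ρ → (9,14,-5)
river: ρ → (-5,16,6)
closes: descent 2, river 16
min |a| on river = 1

1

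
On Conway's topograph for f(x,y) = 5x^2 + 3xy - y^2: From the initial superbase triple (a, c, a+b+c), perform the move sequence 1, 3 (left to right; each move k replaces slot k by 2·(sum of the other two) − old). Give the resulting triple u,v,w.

start (5,-1,7) = (f(1,0),f(0,1),f(1,1))
replace slot 1: 2·((-1)+7) − 5 = 7 → (7,-1,7)
replace slot 3: 2·(7+(-1)) − 7 = 5 → (7,-1,5)

7,-1,5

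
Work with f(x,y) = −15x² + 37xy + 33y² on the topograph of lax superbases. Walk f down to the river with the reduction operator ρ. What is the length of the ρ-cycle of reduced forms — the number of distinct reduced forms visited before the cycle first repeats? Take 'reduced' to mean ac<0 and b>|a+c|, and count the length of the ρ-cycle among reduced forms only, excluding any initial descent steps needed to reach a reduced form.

D = 3349, ⌊√D⌋ = 57
river: ρ → (33,29,-19)
river: ρ → (-19,47,15)
river: ρ → (15,43,-25)
river: ρ → (-25,57,1)
river: ρ → (1,57,-25)
river: ρ → (-25,43,15)
river: ρ → (15,47,-19)
river: ρ → (-19,29,33)
river: ρ → (33,37,-15)
river: ρ → (-15,53,9)
river: ρ → (9,55,-9)
river: ρ → (-9,53,15)
river: ρ → (15,37,-33)
river: ρ → (-33,29,19)
river: ρ → (19,47,-15)
river: ρ → (-15,43,25)
river: ρ → (25,57,-1)
river: ρ → (-1,57,25)
river: ρ → (25,43,-15)
river: ρ → (-15,47,19)
river: ρ → (19,29,-33)
river: ρ → (-33,37,15)
river: ρ → (15,53,-9)
river: ρ → (-9,55,9)
river: ρ → (9,53,-15)
river: ρ → (-15,37,33)
ρ-cycle length = 26 (tail of 0 descent steps not counted)

26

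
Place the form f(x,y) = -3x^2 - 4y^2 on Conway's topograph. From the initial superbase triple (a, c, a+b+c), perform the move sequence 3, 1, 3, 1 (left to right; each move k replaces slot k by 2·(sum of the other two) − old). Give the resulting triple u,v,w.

start (-3,-4,-7) = (f(1,0),f(0,1),f(1,1))
replace slot 3: 2·((-3)+(-4)) − (-7) = -7 → (-3,-4,-7)
replace slot 1: 2·((-4)+(-7)) − (-3) = -19 → (-19,-4,-7)
replace slot 3: 2·((-19)+(-4)) − (-7) = -39 → (-19,-4,-39)
replace slot 1: 2·((-4)+(-39)) − (-19) = -67 → (-67,-4,-39)

-67,-4,-39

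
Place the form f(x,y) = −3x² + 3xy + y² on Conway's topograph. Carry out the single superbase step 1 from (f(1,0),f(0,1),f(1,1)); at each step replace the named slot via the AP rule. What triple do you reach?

start (-3,1,1) = (f(1,0),f(0,1),f(1,1))
replace slot 1: 2·(1+1) − (-3) = 7 → (7,1,1)

7,1,1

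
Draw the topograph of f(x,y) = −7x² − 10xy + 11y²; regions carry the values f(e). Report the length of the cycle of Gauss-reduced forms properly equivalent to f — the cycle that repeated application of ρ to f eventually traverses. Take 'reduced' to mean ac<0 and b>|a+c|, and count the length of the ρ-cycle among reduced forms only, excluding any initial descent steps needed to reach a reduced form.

D = 408, ⌊√D⌋ = 20
descent: ρ → (11,10,-7)  [lands on river]
river: ρ → (-7,18,3)
river: ρ → (3,18,-7)
river: ρ → (-7,10,11)
river: ρ → (11,12,-6)
river: ρ → (-6,12,11)
ρ-cycle length = 6 (tail of 1 descent step not counted)

6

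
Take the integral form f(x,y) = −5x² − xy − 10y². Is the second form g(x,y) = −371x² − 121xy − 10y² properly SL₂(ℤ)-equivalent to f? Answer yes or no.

D₁ = -199, D₂ = -199
f is negative-definite; reduce −f:
−f: reduced (well bottom): (5,1,10) with a≤c, −a<b≤a
flip sign back: reduced form of f is (-5,-1,-10)
g is negative-definite; reduce −g:
−g: flip: (371,121,10)→(10,-121,371)
−g: translate: b→-1 (≡-121 mod 20), so (10,-121,371)→(10,-1,5)
−g: flip: (10,-1,5)→(5,1,10)
−g: reduced (well bottom): (5,1,10) with a≤c, −a<b≤a
flip sign back: reduced form of g is (-5,-1,-10)
reduced forms (-5, -1, -10) vs (-5, -1, -10) ⇒ equivalent

yes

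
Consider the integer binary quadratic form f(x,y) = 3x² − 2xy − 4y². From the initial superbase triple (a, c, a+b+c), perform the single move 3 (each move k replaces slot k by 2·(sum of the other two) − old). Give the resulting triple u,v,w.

start (3,-4,-3) = (f(1,0),f(0,1),f(1,1))
replace slot 3: 2·(3+(-4)) − (-3) = 1 → (3,-4,1)

3,-4,1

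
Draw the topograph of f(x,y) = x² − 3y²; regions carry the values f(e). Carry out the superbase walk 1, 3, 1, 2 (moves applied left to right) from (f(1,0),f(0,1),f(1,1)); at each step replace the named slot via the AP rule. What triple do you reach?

start (1,-3,-2) = (f(1,0),f(0,1),f(1,1))
replace slot 1: 2·((-3)+(-2)) − 1 = -11 → (-11,-3,-2)
replace slot 3: 2·((-11)+(-3)) − (-2) = -26 → (-11,-3,-26)
replace slot 1: 2·((-3)+(-26)) − (-11) = -47 → (-47,-3,-26)
replace slot 2: 2·((-47)+(-26)) − (-3) = -143 → (-47,-143,-26)

-47,-143,-26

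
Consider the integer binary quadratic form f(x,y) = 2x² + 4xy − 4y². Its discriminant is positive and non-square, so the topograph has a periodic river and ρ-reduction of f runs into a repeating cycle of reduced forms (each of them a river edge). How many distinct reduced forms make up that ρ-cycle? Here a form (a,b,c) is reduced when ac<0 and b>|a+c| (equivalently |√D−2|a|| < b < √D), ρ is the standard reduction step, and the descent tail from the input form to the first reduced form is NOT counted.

D = 48, ⌊√D⌋ = 6
river: ρ → (-4,4,2)
river: ρ → (2,4,-4)
ρ-cycle length = 2 (tail of 0 descent steps not counted)

2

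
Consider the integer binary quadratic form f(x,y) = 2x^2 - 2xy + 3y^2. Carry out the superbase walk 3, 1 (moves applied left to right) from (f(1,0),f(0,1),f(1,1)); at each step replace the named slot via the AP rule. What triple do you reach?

start (2,3,3) = (f(1,0),f(0,1),f(1,1))
replace slot 3: 2·(2+3) − 3 = 7 → (2,3,7)
replace slot 1: 2·(3+7) − 2 = 18 → (18,3,7)

18,3,7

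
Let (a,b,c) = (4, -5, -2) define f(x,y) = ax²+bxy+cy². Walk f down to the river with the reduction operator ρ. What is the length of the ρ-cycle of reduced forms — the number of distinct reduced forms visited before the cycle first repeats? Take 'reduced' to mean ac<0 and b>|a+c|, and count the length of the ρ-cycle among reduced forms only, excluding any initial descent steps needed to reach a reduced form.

D = 57, ⌊√D⌋ = 7
descent: ρ → (-2,5,4)  [lands on river]
river: ρ → (4,3,-3)
river: ρ → (-3,3,4)
river: ρ → (4,5,-2)
river: ρ → (-2,7,1)
river: ρ → (1,7,-2)
ρ-cycle length = 6 (tail of 1 descent step not counted)

6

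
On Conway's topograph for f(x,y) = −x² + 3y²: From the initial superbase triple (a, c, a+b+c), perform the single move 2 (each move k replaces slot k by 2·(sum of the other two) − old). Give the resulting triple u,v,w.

start (-1,3,2) = (f(1,0),f(0,1),f(1,1))
replace slot 2: 2·((-1)+2) − 3 = -1 → (-1,-1,2)

-1,-1,2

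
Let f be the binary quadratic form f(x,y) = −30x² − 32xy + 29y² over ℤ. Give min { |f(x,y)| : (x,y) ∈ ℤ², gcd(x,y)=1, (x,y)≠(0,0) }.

descent: ρ → (29,32,-30)  [lands on river]
river: ρ → (-30,28,31)
river: ρ → (31,34,-27)
river: ρ → (-27,20,38)
river: ρ → (38,56,-9)
river: ρ → (-9,52,50)
river: ρ → (50,48,-11)
river: ρ → (-11,62,15)
river: ρ → (15,58,-19)
river: ρ → (-19,56,18)
river: ρ → (18,52,-25)
river: ρ → (-25,48,22)
river: ρ → (22,40,-33)
river: ρ → (-33,26,29)
closes: descent 1, river 14
min |a| on river = 9

9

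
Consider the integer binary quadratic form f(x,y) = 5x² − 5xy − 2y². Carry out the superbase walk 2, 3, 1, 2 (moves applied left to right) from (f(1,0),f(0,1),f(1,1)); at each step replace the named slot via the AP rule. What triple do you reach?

start (5,-2,-2) = (f(1,0),f(0,1),f(1,1))
replace slot 2: 2·(5+(-2)) − (-2) = 8 → (5,8,-2)
replace slot 3: 2·(5+8) − (-2) = 28 → (5,8,28)
replace slot 1: 2·(8+28) − 5 = 67 → (67,8,28)
replace slot 2: 2·(67+28) − 8 = 182 → (67,182,28)

67,182,28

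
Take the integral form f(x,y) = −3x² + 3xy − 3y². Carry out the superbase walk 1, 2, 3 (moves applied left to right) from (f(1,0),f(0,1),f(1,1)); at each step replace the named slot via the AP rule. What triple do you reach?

start (-3,-3,-3) = (f(1,0),f(0,1),f(1,1))
replace slot 1: 2·((-3)+(-3)) − (-3) = -9 → (-9,-3,-3)
replace slot 2: 2·((-9)+(-3)) − (-3) = -21 → (-9,-21,-3)
replace slot 3: 2·((-9)+(-21)) − (-3) = -57 → (-9,-21,-57)

-9,-21,-57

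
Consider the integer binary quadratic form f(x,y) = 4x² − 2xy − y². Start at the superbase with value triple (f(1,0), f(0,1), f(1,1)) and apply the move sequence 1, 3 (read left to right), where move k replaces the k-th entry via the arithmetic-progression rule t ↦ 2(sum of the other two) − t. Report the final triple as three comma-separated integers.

start (4,-1,1) = (f(1,0),f(0,1),f(1,1))
replace slot 1: 2·((-1)+1) − 4 = -4 → (-4,-1,1)
replace slot 3: 2·((-4)+(-1)) − 1 = -11 → (-4,-1,-11)

-4,-1,-11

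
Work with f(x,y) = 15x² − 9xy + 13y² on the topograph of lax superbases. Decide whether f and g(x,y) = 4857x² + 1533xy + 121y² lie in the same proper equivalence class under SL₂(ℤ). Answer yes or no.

D₁ = -699, D₂ = -699
f: flip: (15,-9,13)→(13,9,15)
f: reduced (well bottom): (13,9,15) with a≤c, −a<b≤a
g: flip: (4857,1533,121)→(121,-1533,4857)
g: translate: b→-81 (≡-1533 mod 242), so (121,-1533,4857)→(121,-81,15)
g: flip: (121,-81,15)→(15,81,121)
g: translate: b→-9 (≡81 mod 30), so (15,81,121)→(15,-9,13)
g: flip: (15,-9,13)→(13,9,15)
g: reduced (well bottom): (13,9,15) with a≤c, −a<b≤a
reduced forms (13, 9, 15) vs (13, 9, 15) ⇒ equivalent

yes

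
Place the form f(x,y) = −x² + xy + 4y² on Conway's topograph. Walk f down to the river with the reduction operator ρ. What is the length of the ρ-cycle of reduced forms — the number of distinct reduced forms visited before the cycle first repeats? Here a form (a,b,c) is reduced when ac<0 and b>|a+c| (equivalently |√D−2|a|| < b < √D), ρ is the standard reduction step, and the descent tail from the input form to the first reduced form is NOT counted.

D = 17, ⌊√D⌋ = 4
descent: ρ → (4,-1,-1)
descent: ρ → (-1,3,2)  [lands on river]
river: ρ → (2,1,-2)
river: ρ → (-2,3,1)
river: ρ → (1,3,-2)
river: ρ → (-2,1,2)
river: ρ → (2,3,-1)
ρ-cycle length = 6 (tail of 2 descent steps not counted)

6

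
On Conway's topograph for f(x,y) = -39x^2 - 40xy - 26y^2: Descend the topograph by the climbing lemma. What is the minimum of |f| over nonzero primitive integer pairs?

translate: b→-38 (≡40 mod 78), so (39,40,26)→(39,-38,25)
flip: (39,-38,25)→(25,38,39)
translate: b→-12 (≡38 mod 50), so (25,38,39)→(25,-12,26)
reduced (well bottom): (25,-12,26) with a≤c, −a<b≤a
well minimum |f| = |-25| = 25 (negative-definite)

25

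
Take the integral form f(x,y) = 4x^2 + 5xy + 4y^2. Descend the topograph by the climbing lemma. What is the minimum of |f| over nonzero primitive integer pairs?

translate: b→-3 (≡5 mod 8), so (4,5,4)→(4,-3,3)
flip: (4,-3,3)→(3,3,4)
reduced (well bottom): (3,3,4) with a≤c, −a<b≤a
well minimum = a = 3

3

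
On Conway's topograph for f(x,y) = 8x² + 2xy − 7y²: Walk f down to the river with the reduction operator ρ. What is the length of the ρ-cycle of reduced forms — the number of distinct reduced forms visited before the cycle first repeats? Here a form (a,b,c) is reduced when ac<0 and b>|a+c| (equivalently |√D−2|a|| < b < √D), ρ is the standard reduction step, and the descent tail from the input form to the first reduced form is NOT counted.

D = 228, ⌊√D⌋ = 15
river: ρ → (-7,12,3)
river: ρ → (3,12,-7)
river: ρ → (-7,2,8)
river: ρ → (8,14,-1)
river: ρ → (-1,14,8)
river: ρ → (8,2,-7)
ρ-cycle length = 6 (tail of 0 descent steps not counted)

6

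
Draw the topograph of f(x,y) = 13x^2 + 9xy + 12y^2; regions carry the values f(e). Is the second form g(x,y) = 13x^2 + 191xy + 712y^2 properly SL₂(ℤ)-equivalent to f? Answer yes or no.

D₁ = -543, D₂ = -543
f: flip: (13,9,12)→(12,-9,13)
f: reduced (well bottom): (12,-9,13) with a≤c, −a<b≤a
g: translate: b→9 (≡191 mod 26), so (13,191,712)→(13,9,12)
g: flip: (13,9,12)→(12,-9,13)
g: reduced (well bottom): (12,-9,13) with a≤c, −a<b≤a
reduced forms (12, -9, 13) vs (12, -9, 13) ⇒ equivalent

yes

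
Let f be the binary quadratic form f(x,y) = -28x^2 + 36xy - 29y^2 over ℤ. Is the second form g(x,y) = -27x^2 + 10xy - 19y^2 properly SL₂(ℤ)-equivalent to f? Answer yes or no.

D₁ = -1952, D₂ = -1952
f is negative-definite; reduce −f:
−f: translate: b→20 (≡-36 mod 56), so (28,-36,29)→(28,20,21)
−f: flip: (28,20,21)→(21,-20,28)
−f: reduced (well bottom): (21,-20,28) with a≤c, −a<b≤a
flip sign back: reduced form of f is (-21,20,-28)
g is negative-definite; reduce −g:
−g: flip: (27,-10,19)→(19,10,27)
−g: reduced (well bottom): (19,10,27) with a≤c, −a<b≤a
flip sign back: reduced form of g is (-19,-10,-27)
reduced forms (-21, 20, -28) vs (-19, -10, -27) ⇒ inequivalent

no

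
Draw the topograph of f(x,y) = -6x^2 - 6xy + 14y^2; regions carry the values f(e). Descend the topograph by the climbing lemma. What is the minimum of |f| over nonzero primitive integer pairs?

descent: ρ → (14,6,-6)
descent: ρ → (-6,18,2)  [lands on river]
river: ρ → (2,18,-6)
closes: descent 2, river 2
min |a| on river = 2

2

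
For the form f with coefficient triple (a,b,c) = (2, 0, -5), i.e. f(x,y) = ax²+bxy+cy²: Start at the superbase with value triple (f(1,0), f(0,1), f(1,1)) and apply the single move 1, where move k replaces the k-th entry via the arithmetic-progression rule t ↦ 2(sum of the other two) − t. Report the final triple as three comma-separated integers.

start (2,-5,-3) = (f(1,0),f(0,1),f(1,1))
replace slot 1: 2·((-5)+(-3)) − 2 = -18 → (-18,-5,-3)

-18,-5,-3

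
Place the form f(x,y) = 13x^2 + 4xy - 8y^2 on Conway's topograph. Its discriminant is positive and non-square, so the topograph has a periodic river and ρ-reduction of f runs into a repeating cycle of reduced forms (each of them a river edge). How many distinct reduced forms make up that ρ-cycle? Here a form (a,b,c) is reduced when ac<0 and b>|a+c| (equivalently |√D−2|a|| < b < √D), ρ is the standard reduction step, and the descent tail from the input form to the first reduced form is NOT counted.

D = 432, ⌊√D⌋ = 20
descent: ρ → (-8,12,9)  [lands on river]
river: ρ → (9,6,-11)
river: ρ → (-11,16,4)
river: ρ → (4,16,-11)
river: ρ → (-11,6,9)
river: ρ → (9,12,-8)
river: ρ → (-8,20,1)
river: ρ → (1,20,-8)
ρ-cycle length = 8 (tail of 1 descent step not counted)

8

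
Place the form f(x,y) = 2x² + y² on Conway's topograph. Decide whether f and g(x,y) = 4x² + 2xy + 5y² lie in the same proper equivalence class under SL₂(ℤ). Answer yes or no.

D₁ = -8, D₂ = -76
discriminants differ ⇒ not SL₂(ℤ)-equivalent

no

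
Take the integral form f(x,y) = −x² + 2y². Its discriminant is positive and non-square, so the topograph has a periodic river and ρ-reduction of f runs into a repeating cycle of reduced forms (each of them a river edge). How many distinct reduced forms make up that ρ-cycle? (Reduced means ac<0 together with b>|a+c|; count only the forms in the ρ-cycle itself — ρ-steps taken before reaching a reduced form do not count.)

D = 8, ⌊√D⌋ = 2
descent: ρ → (2,0,-1)
descent: ρ → (-1,2,1)  [lands on river]
river: ρ → (1,2,-1)
ρ-cycle length = 2 (tail of 2 descent steps not counted)

2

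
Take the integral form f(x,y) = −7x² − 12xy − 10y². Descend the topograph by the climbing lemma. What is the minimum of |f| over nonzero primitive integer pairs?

translate: b→-2 (≡12 mod 14), so (7,12,10)→(7,-2,5)
flip: (7,-2,5)→(5,2,7)
reduced (well bottom): (5,2,7) with a≤c, −a<b≤a
well minimum |f| = |-5| = 5 (negative-definite)

5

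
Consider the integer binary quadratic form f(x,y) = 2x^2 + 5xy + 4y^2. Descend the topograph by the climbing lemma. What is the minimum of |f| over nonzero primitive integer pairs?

translate: b→1 (≡5 mod 4), so (2,5,4)→(2,1,1)
flip: (2,1,1)→(1,-1,2)
translate: b→1 (≡-1 mod 2), so (1,-1,2)→(1,1,2)
reduced (well bottom): (1,1,2) with a≤c, −a<b≤a
well minimum = a = 1

1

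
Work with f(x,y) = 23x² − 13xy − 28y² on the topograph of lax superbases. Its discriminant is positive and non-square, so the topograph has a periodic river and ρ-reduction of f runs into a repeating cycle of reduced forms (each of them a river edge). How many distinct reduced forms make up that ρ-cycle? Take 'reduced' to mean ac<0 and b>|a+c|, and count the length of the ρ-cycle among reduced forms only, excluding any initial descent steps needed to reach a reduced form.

D = 2745, ⌊√D⌋ = 52
descent: ρ → (-28,13,23)  [lands on river]
river: ρ → (23,33,-18)
river: ρ → (-18,39,17)
river: ρ → (17,29,-28)
river: ρ → (-28,27,18)
river: ρ → (18,45,-10)
river: ρ → (-10,35,38)
river: ρ → (38,41,-7)
river: ρ → (-7,43,32)
river: ρ → (32,21,-18)
river: ρ → (-18,51,2)
river: ρ → (2,49,-43)
river: ρ → (-43,37,8)
river: ρ → (8,43,-28)
ρ-cycle length = 14 (tail of 1 descent step not counted)

14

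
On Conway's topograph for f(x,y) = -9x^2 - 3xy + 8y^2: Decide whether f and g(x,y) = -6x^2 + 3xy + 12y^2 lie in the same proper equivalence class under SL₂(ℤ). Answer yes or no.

D₁ = 297, D₂ = 297
river cycle of f (length 10): (8, 3, -9), (-9, 15, 2), (2, 17, -1), (-1, 17, 2), (2, 15, -9), (-9, 3, 8), (8, 13, -4), (-4, 11, 11), (11, 11, -4), (-4, 13, 8)
river cycle of g (length 4): (-6, 15, 3), (3, 15, -6), (-6, 9, 9), (9, 9, -6)
cycles differ ⇒ inequivalent

no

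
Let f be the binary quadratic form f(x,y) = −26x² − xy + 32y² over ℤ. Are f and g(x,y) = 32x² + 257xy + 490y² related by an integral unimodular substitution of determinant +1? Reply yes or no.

D₁ = 3329, D₂ = 3329
river cycle of f (length 102): (-26, 51, 7), (7, 47, -40), (-40, 33, 14), (14, 51, -13), (-13, 53, 10), (10, 47, -28), (-28, 9, 29), (29, 49, -8), (-8, 47, 35), (35, 23, -20), … (92 more)
river cycle of g (length 102): (-26, 51, 7), (7, 47, -40), (-40, 33, 14), (14, 51, -13), (-13, 53, 10), (10, 47, -28), (-28, 9, 29), (29, 49, -8), (-8, 47, 35), (35, 23, -20), … (92 more)
cycles coincide ⇒ equivalent

yes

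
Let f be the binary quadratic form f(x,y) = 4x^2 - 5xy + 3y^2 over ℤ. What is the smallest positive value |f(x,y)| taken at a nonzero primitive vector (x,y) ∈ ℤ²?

translate: b→3 (≡-5 mod 8), so (4,-5,3)→(4,3,2)
flip: (4,3,2)→(2,-3,4)
translate: b→1 (≡-3 mod 4), so (2,-3,4)→(2,1,3)
reduced (well bottom): (2,1,3) with a≤c, −a<b≤a
well minimum = a = 2

2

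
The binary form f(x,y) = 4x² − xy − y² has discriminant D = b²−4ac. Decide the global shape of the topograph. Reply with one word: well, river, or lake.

D = b²−4ac = (-1)² − 4·4·(-1) = 17
D > 0 non-square ⇒ indefinite ⇒ periodic river

river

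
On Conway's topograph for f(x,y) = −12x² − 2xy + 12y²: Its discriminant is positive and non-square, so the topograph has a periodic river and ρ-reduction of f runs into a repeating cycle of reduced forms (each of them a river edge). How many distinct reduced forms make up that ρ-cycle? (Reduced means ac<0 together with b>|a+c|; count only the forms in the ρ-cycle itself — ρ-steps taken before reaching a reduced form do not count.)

D = 580, ⌊√D⌋ = 24
descent: ρ → (12,2,-12)  [lands on river]
river: ρ → (-12,22,2)
river: ρ → (2,22,-12)
river: ρ → (-12,2,12)
river: ρ → (12,22,-2)
river: ρ → (-2,22,12)
ρ-cycle length = 6 (tail of 1 descent step not counted)

6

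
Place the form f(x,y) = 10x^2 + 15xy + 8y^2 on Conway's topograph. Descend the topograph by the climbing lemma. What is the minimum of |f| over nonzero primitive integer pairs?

translate: b→-5 (≡15 mod 20), so (10,15,8)→(10,-5,3)
flip: (10,-5,3)→(3,5,10)
translate: b→-1 (≡5 mod 6), so (3,5,10)→(3,-1,8)
reduced (well bottom): (3,-1,8) with a≤c, −a<b≤a
well minimum = a = 3

3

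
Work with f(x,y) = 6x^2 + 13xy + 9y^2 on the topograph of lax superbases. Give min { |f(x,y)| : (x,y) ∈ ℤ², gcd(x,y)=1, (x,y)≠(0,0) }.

translate: b→1 (≡13 mod 12), so (6,13,9)→(6,1,2)
flip: (6,1,2)→(2,-1,6)
reduced (well bottom): (2,-1,6) with a≤c, −a<b≤a
well minimum = a = 2

2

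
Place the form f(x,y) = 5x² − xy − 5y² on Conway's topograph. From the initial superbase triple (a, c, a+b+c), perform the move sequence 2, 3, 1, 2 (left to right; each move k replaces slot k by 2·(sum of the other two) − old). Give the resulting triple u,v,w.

start (5,-5,-1) = (f(1,0),f(0,1),f(1,1))
replace slot 2: 2·(5+(-1)) − (-5) = 13 → (5,13,-1)
replace slot 3: 2·(5+13) − (-1) = 37 → (5,13,37)
replace slot 1: 2·(13+37) − 5 = 95 → (95,13,37)
replace slot 2: 2·(95+37) − 13 = 251 → (95,251,37)

95,251,37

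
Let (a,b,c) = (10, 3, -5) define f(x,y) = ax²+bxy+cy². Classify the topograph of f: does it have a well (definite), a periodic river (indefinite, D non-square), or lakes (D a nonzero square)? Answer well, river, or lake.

D = b²−4ac = 3² − 4·10·(-5) = 209
D > 0 non-square ⇒ indefinite ⇒ periodic river

river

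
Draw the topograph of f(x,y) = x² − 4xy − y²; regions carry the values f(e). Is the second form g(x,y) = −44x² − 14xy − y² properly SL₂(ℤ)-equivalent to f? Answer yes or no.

D₁ = 20, D₂ = 20
river cycle of f (length 2): (-1, 4, 1), (1, 4, -1)
river cycle of g (length 2): (-1, 4, 1), (1, 4, -1)
cycles coincide ⇒ equivalent

yes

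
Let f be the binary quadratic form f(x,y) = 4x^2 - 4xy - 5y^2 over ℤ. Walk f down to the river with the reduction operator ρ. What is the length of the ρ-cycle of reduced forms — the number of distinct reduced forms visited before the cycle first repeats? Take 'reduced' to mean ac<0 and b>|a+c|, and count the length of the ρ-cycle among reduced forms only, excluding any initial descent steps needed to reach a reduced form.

D = 96, ⌊√D⌋ = 9
descent: ρ → (-5,4,4)  [lands on river]
river: ρ → (4,4,-5)
river: ρ → (-5,6,3)
river: ρ → (3,6,-5)
ρ-cycle length = 4 (tail of 1 descent step not counted)

4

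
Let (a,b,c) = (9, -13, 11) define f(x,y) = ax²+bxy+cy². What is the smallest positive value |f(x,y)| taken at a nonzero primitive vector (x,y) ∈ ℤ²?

translate: b→5 (≡-13 mod 18), so (9,-13,11)→(9,5,7)
flip: (9,5,7)→(7,-5,9)
reduced (well bottom): (7,-5,9) with a≤c, −a<b≤a
well minimum = a = 7

7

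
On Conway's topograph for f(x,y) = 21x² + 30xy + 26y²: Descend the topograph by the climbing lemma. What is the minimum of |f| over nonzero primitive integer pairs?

translate: b→-12 (≡30 mod 42), so (21,30,26)→(21,-12,17)
flip: (21,-12,17)→(17,12,21)
reduced (well bottom): (17,12,21) with a≤c, −a<b≤a
well minimum = a = 17

17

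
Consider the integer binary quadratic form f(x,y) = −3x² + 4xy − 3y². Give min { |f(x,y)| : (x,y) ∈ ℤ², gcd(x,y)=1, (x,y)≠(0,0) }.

translate: b→2 (≡-4 mod 6), so (3,-4,3)→(3,2,2)
flip: (3,2,2)→(2,-2,3)
translate: b→2 (≡-2 mod 4), so (2,-2,3)→(2,2,3)
reduced (well bottom): (2,2,3) with a≤c, −a<b≤a
well minimum |f| = |-2| = 2 (negative-definite)

2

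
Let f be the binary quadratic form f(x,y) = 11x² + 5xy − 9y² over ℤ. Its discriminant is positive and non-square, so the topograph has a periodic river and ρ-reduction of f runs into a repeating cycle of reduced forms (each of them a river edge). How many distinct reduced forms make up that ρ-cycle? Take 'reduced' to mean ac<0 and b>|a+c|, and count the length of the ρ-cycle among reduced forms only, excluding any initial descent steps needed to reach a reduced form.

D = 421, ⌊√D⌋ = 20
river: ρ → (-9,13,7)
river: ρ → (7,15,-7)
river: ρ → (-7,13,9)
river: ρ → (9,5,-11)
river: ρ → (-11,17,3)
river: ρ → (3,19,-5)
river: ρ → (-5,11,15)
river: ρ → (15,19,-1)
river: ρ → (-1,19,15)
river: ρ → (15,11,-5)
river: ρ → (-5,19,3)
river: ρ → (3,17,-11)
river: ρ → (-11,5,9)
river: ρ → (9,13,-7)
river: ρ → (-7,15,7)
river: ρ → (7,13,-9)
river: ρ → (-9,5,11)
river: ρ → (11,17,-3)
river: ρ → (-3,19,5)
river: ρ → (5,11,-15)
river: ρ → (-15,19,1)
river: ρ → (1,19,-15)
river: ρ → (-15,11,5)
river: ρ → (5,19,-3)
river: ρ → (-3,17,11)
river: ρ → (11,5,-9)
ρ-cycle length = 26 (tail of 0 descent steps not counted)

26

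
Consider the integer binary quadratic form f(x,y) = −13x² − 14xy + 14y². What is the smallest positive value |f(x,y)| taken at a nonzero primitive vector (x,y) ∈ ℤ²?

descent: ρ → (14,14,-13)  [lands on river]
river: ρ → (-13,12,15)
river: ρ → (15,18,-10)
river: ρ → (-10,22,11)
river: ρ → (11,22,-10)
river: ρ → (-10,18,15)
river: ρ → (15,12,-13)
river: ρ → (-13,14,14)
closes: descent 1, river 8
min |a| on river = 10

10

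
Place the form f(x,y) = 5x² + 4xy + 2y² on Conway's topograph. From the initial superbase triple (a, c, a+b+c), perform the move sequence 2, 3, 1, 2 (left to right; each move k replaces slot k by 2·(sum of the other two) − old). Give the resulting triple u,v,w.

start (5,2,11) = (f(1,0),f(0,1),f(1,1))
replace slot 2: 2·(5+11) − 2 = 30 → (5,30,11)
replace slot 3: 2·(5+30) − 11 = 59 → (5,30,59)
replace slot 1: 2·(30+59) − 5 = 173 → (173,30,59)
replace slot 2: 2·(173+59) − 30 = 434 → (173,434,59)

173,434,59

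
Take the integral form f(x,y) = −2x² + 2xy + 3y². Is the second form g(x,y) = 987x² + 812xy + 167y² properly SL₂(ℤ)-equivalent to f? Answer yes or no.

D₁ = 28, D₂ = 28
river cycle of f (length 4): (3, 4, -1), (-1, 4, 3), (3, 2, -2), (-2, 2, 3)
river cycle of g (length 4): (3, 4, -1), (-1, 4, 3), (3, 2, -2), (-2, 2, 3)
cycles coincide ⇒ equivalent

yes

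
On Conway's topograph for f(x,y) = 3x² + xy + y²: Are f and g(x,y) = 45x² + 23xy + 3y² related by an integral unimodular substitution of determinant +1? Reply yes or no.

D₁ = -11, D₂ = -11
f: flip: (3,1,1)→(1,-1,3)
f: translate: b→1 (≡-1 mod 2), so (1,-1,3)→(1,1,3)
f: reduced (well bottom): (1,1,3) with a≤c, −a<b≤a
g: flip: (45,23,3)→(3,-23,45)
g: translate: b→1 (≡-23 mod 6), so (3,-23,45)→(3,1,1)
g: flip: (3,1,1)→(1,-1,3)
g: translate: b→1 (≡-1 mod 2), so (1,-1,3)→(1,1,3)
g: reduced (well bottom): (1,1,3) with a≤c, −a<b≤a
reduced forms (1, 1, 3) vs (1, 1, 3) ⇒ equivalent

yes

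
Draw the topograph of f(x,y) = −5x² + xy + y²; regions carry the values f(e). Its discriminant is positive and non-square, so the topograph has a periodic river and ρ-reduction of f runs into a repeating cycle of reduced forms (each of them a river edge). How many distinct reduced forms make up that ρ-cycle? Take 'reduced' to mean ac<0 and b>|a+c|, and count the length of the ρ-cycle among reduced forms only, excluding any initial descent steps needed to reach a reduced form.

D = 21, ⌊√D⌋ = 4
descent: ρ → (1,3,-3)  [lands on river]
river: ρ → (-3,3,1)
ρ-cycle length = 2 (tail of 1 descent step not counted)

2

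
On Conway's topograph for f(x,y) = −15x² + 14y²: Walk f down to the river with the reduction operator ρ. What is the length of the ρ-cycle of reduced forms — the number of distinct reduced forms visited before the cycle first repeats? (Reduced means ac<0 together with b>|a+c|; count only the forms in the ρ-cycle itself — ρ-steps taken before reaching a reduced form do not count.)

D = 840, ⌊√D⌋ = 28
descent: ρ → (14,28,-1)  [lands on river]
river: ρ → (-1,28,14)
ρ-cycle length = 2 (tail of 1 descent step not counted)

2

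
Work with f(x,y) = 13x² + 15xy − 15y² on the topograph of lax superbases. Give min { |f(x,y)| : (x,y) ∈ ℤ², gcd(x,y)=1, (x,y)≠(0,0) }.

river: ρ → (-15,15,13)
river: ρ → (13,11,-17)
river: ρ → (-17,23,7)
river: ρ → (7,19,-23)
river: ρ → (-23,27,3)
river: ρ → (3,27,-23)
river: ρ → (-23,19,7)
river: ρ → (7,23,-17)
river: ρ → (-17,11,13)
river: ρ → (13,15,-15)
closes: descent 0, river 10
min |a| on river = 3

3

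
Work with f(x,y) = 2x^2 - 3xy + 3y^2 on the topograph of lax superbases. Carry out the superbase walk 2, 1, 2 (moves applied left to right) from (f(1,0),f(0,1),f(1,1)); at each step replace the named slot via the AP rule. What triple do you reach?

start (2,3,2) = (f(1,0),f(0,1),f(1,1))
replace slot 2: 2·(2+2) − 3 = 5 → (2,5,2)
replace slot 1: 2·(5+2) − 2 = 12 → (12,5,2)
replace slot 2: 2·(12+2) − 5 = 23 → (12,23,2)

12,23,2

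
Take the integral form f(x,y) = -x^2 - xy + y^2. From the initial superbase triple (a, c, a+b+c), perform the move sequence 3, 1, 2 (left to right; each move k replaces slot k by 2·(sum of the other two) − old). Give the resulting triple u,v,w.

start (-1,1,-1) = (f(1,0),f(0,1),f(1,1))
replace slot 3: 2·((-1)+1) − (-1) = 1 → (-1,1,1)
replace slot 1: 2·(1+1) − (-1) = 5 → (5,1,1)
replace slot 2: 2·(5+1) − 1 = 11 → (5,11,1)

5,11,1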